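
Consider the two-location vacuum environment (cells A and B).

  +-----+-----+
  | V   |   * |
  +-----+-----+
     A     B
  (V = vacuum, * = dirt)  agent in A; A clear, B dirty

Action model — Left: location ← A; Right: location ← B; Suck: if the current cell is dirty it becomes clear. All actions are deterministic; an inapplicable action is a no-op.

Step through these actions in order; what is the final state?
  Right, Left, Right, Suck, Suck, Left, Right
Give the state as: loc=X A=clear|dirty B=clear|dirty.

loc=B A=clear B=clear

1) do Right; now loc=B A=clear B=dirty
2) do Left; now loc=A A=clear B=dirty
3) do Right; now loc=B A=clear B=dirty
4) do Suck; now loc=B A=clear B=clear
5) do Suck; now loc=B A=clear B=clear
6) do Left; now loc=A A=clear B=clear
7) do Right; now loc=B A=clear B=clear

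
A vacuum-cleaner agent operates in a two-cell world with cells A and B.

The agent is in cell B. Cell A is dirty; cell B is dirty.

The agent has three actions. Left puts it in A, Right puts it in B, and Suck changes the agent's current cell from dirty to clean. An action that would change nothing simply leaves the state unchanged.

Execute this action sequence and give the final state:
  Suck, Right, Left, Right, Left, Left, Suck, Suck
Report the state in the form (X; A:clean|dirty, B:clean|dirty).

(A; A:clean, B:clean)

step 1/8 (Suck): (B; A:dirty, B:clean)
step 2/8 (Right): (B; A:dirty, B:clean)
step 3/8 (Left): (A; A:dirty, B:clean)
step 4/8 (Right): (B; A:dirty, B:clean)
step 5/8 (Left): (A; A:dirty, B:clean)
step 6/8 (Left): (A; A:dirty, B:clean)
step 7/8 (Suck): (A; A:clean, B:clean)
step 8/8 (Suck): (A; A:clean, B:clean)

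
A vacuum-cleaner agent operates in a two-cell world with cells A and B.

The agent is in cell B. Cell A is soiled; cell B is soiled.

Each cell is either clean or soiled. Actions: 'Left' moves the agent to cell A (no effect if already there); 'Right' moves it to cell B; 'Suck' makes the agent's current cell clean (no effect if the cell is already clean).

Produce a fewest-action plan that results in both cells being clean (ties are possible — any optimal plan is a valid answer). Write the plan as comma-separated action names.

Suck, Left, Suck

Suck (#1): (B; A:soiled, B:clean)
Left (#2): (A; A:soiled, B:clean)
Suck (#3): (A; A:clean, B:clean)
min 3: Suck B + move + Suck A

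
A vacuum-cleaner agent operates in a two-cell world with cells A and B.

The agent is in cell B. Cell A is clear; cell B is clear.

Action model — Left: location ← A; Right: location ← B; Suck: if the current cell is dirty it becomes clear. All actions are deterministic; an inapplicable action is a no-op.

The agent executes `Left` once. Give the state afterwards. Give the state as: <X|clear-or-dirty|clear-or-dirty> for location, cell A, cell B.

<A|clear|clear>

start: <B|clear|clear>
[1] after Left: <A|clear|clear>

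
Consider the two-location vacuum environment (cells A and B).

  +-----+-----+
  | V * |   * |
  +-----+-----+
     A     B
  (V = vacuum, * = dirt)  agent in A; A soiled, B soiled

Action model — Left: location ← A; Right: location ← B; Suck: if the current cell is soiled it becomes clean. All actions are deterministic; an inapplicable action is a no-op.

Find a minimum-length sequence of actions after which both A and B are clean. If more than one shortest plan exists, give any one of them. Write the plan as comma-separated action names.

Suck (#1): in A — A clean, B soiled
Right (#2): in B — A clean, B soiled
Suck (#3): in B — A clean, B clean
min 3: Suck A + move + Suck B

Suck, Right, Suck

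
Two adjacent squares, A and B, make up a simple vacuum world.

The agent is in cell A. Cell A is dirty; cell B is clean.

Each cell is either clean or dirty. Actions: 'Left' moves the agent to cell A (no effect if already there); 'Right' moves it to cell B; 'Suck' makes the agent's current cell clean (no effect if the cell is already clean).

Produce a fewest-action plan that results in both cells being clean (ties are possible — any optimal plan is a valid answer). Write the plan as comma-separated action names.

Suck

1. Suck → in A — A clean, B clean
min 1: A is dirty, one Suck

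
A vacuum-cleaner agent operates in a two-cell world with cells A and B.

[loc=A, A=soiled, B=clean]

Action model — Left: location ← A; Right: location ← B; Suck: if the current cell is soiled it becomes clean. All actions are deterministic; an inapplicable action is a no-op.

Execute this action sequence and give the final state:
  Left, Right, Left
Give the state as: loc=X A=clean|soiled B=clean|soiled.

t=1 Left ⇒ loc=A A=soiled B=clean
t=2 Right ⇒ loc=B A=soiled B=clean
t=3 Left ⇒ loc=A A=soiled B=clean

loc=A A=soiled B=clean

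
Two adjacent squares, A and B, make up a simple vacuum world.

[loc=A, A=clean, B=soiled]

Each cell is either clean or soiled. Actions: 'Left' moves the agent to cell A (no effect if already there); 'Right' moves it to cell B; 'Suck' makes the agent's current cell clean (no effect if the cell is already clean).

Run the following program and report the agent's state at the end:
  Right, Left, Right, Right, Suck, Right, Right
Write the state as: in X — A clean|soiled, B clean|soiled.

Right (#1): in B — A clean, B soiled
Left (#2): in A — A clean, B soiled
Right (#3): in B — A clean, B soiled
Right (#4): in B — A clean, B soiled
Suck (#5): in B — A clean, B clean
Right (#6): in B — A clean, B clean
Right (#7): in B — A clean, B clean

in B — A clean, B clean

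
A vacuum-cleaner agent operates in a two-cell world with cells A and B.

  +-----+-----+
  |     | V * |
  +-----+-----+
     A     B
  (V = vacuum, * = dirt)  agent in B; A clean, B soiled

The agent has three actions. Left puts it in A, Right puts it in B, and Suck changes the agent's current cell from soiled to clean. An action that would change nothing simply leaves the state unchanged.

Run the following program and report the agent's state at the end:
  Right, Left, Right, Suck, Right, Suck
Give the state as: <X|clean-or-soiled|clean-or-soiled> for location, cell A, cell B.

<B|clean|clean>

step 1/6 (Right): <B|clean|soiled>
step 2/6 (Left): <A|clean|soiled>
step 3/6 (Right): <B|clean|soiled>
step 4/6 (Suck): <B|clean|clean>
step 5/6 (Right): <B|clean|clean>
step 6/6 (Suck): <B|clean|clean>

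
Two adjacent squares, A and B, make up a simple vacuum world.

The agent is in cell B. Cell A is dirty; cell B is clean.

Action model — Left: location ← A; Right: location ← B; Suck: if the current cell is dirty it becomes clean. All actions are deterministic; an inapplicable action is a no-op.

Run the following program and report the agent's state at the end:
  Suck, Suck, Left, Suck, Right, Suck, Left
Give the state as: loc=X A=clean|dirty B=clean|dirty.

loc=A A=clean B=clean

step 1/7 (Suck): loc=B A=dirty B=clean
step 2/7 (Suck): loc=B A=dirty B=clean
step 3/7 (Left): loc=A A=dirty B=clean
step 4/7 (Suck): loc=A A=clean B=clean
step 5/7 (Right): loc=B A=clean B=clean
step 6/7 (Suck): loc=B A=clean B=clean
step 7/7 (Left): loc=A A=clean B=clean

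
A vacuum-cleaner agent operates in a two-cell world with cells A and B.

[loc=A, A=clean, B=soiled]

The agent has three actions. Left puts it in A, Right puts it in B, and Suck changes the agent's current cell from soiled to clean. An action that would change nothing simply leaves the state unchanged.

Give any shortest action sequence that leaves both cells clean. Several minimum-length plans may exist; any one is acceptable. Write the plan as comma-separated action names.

Right, Suck

1) do Right; now <B|clean|soiled>
2) do Suck; now <B|clean|clean>
min 2: go B then Suck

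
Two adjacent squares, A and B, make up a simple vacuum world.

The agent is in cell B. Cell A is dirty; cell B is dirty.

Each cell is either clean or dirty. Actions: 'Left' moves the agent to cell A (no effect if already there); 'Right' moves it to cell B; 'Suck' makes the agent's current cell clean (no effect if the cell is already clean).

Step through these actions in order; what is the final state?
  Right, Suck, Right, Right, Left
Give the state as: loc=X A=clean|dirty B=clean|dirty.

loc=A A=dirty B=clean

Right (#1): loc=B A=dirty B=dirty
Suck (#2): loc=B A=dirty B=clean
Right (#3): loc=B A=dirty B=clean
Right (#4): loc=B A=dirty B=clean
Left (#5): loc=A A=dirty B=clean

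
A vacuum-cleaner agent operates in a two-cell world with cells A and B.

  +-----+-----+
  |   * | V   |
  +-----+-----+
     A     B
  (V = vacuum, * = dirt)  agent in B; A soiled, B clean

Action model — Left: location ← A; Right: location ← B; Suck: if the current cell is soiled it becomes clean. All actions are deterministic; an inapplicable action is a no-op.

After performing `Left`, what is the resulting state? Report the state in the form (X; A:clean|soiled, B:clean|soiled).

start: (B; A:soiled, B:clean)
[1] after Left: (A; A:soiled, B:clean)

(A; A:soiled, B:clean)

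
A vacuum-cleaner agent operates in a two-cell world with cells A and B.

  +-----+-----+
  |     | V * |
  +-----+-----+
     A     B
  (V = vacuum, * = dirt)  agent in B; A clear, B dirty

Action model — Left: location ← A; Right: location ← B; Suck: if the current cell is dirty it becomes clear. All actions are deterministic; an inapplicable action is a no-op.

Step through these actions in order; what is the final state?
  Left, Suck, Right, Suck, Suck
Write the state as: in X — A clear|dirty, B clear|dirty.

[1] after Left: in A — A clear, B dirty
[2] after Suck: in A — A clear, B dirty
[3] after Right: in B — A clear, B dirty
[4] after Suck: in B — A clear, B clear
[5] after Suck: in B — A clear, B clear

in B — A clear, B clear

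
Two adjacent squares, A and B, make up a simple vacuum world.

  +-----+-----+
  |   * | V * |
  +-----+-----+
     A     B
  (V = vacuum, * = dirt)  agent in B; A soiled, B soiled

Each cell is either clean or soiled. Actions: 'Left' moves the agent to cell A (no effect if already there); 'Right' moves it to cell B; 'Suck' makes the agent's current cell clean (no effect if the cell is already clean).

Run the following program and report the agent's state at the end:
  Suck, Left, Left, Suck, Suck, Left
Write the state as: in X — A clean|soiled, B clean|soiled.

1) do Suck; now in B — A soiled, B clean
2) do Left; now in A — A soiled, B clean
3) do Left; now in A — A soiled, B clean
4) do Suck; now in A — A clean, B clean
5) do Suck; now in A — A clean, B clean
6) do Left; now in A — A clean, B clean

in A — A clean, B clean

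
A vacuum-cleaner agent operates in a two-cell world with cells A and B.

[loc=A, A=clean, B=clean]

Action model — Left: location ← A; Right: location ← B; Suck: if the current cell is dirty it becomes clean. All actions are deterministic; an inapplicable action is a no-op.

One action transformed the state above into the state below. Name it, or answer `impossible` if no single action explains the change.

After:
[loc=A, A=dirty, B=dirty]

impossible

try  Left: <A|clean|clean>
try Right: <B|clean|clean>
try  Suck: <A|clean|clean>
no single action produces the after-state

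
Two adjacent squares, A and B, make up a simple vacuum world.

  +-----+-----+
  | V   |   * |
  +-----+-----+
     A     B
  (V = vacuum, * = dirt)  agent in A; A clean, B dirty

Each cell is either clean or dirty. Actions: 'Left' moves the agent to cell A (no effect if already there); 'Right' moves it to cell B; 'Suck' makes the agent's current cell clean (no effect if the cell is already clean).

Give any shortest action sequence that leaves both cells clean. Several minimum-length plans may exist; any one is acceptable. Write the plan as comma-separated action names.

Right, Suck

t=1 Right ⇒ in B — A clean, B dirty
t=2 Suck ⇒ in B — A clean, B clean
min 2: go B then Suck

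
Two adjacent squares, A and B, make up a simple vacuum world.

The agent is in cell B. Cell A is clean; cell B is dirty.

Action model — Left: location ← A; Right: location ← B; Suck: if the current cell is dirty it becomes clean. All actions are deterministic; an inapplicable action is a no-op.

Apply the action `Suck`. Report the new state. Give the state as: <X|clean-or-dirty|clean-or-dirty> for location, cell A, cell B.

<B|clean|clean>

start: <B|clean|dirty>
step 1/1 (Suck): <B|clean|clean>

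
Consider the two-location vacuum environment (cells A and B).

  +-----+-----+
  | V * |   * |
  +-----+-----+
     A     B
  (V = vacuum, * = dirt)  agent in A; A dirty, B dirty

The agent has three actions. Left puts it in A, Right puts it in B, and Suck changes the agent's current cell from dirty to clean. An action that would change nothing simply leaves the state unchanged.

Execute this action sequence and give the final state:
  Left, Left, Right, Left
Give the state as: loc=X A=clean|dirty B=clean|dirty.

t=1 Left ⇒ loc=A A=dirty B=dirty
t=2 Left ⇒ loc=A A=dirty B=dirty
t=3 Right ⇒ loc=B A=dirty B=dirty
t=4 Left ⇒ loc=A A=dirty B=dirty

loc=A A=dirty B=dirty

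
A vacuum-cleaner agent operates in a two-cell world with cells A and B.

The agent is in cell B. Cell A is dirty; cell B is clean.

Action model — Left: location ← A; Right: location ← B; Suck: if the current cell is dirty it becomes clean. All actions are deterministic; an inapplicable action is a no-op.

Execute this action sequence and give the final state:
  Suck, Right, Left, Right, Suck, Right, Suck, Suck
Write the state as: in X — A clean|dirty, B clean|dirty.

[1] after Suck: in B — A dirty, B clean
[2] after Right: in B — A dirty, B clean
[3] after Left: in A — A dirty, B clean
[4] after Right: in B — A dirty, B clean
[5] after Suck: in B — A dirty, B clean
[6] after Right: in B — A dirty, B clean
[7] after Suck: in B — A dirty, B clean
[8] after Suck: in B — A dirty, B clean

in B — A dirty, B clean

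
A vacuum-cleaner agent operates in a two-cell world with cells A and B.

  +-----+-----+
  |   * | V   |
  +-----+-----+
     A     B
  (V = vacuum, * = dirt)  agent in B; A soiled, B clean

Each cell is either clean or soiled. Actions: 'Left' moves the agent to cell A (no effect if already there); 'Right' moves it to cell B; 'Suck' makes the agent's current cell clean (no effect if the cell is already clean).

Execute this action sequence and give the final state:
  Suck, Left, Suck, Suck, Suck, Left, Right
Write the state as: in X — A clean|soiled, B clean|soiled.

1) do Suck; now in B — A soiled, B clean
2) do Left; now in A — A soiled, B clean
3) do Suck; now in A — A clean, B clean
4) do Suck; now in A — A clean, B clean
5) do Suck; now in A — A clean, B clean
6) do Left; now in A — A clean, B clean
7) do Right; now in B — A clean, B clean

in B — A clean, B clean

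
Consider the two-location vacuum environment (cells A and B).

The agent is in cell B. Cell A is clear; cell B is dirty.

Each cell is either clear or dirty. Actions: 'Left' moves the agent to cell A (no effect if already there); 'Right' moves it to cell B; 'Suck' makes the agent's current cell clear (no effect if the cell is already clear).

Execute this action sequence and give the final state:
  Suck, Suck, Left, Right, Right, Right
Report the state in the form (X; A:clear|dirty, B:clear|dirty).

step 1/6 (Suck): (B; A:clear, B:clear)
step 2/6 (Suck): (B; A:clear, B:clear)
step 3/6 (Left): (A; A:clear, B:clear)
step 4/6 (Right): (B; A:clear, B:clear)
step 5/6 (Right): (B; A:clear, B:clear)
step 6/6 (Right): (B; A:clear, B:clear)

(B; A:clear, B:clear)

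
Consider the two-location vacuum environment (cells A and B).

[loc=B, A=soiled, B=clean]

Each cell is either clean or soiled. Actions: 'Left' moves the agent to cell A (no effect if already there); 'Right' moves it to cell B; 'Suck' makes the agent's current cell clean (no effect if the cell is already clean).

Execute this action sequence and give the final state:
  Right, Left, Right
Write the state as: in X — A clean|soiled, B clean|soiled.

in B — A soiled, B clean

Right (#1): in B — A soiled, B clean
Left (#2): in A — A soiled, B clean
Right (#3): in B — A soiled, B clean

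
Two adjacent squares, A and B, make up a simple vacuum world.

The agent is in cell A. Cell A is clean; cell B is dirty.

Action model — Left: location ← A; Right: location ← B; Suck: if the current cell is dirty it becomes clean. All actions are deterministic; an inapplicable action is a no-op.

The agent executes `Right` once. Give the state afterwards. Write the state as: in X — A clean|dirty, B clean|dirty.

start: in A — A clean, B dirty
[1] after Right: in B — A clean, B dirty

in B — A clean, B dirty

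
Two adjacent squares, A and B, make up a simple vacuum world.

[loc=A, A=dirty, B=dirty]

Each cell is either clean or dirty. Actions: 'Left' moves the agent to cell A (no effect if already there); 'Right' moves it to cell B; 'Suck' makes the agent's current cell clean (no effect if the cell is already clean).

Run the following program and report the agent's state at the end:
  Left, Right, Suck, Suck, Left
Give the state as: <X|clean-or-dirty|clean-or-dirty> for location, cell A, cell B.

<A|dirty|clean>

Left (#1): <A|dirty|dirty>
Right (#2): <B|dirty|dirty>
Suck (#3): <B|dirty|clean>
Suck (#4): <B|dirty|clean>
Left (#5): <A|dirty|clean>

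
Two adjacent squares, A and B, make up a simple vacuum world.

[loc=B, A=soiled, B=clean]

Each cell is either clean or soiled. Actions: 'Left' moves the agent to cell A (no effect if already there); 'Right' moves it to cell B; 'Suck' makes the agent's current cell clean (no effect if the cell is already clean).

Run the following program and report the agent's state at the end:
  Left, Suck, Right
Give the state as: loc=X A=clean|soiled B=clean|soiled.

1) do Left; now loc=A A=soiled B=clean
2) do Suck; now loc=A A=clean B=clean
3) do Right; now loc=B A=clean B=clean

loc=B A=clean B=clean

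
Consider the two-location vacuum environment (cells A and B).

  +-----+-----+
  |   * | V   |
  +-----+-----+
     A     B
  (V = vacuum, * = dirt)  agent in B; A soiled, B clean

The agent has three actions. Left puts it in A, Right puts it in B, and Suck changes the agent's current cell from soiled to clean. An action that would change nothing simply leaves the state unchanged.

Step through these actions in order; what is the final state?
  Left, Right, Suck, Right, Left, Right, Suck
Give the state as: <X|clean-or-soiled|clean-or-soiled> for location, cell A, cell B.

<B|soiled|clean>

1) do Left; now <A|soiled|clean>
2) do Right; now <B|soiled|clean>
3) do Suck; now <B|soiled|clean>
4) do Right; now <B|soiled|clean>
5) do Left; now <A|soiled|clean>
6) do Right; now <B|soiled|clean>
7) do Suck; now <B|soiled|clean>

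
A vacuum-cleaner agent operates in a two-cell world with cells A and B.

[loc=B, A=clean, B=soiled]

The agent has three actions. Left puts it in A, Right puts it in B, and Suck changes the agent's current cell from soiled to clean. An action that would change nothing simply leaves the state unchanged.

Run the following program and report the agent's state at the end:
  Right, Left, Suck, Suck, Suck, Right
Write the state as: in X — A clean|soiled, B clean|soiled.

in B — A clean, B soiled

[1] after Right: in B — A clean, B soiled
[2] after Left: in A — A clean, B soiled
[3] after Suck: in A — A clean, B soiled
[4] after Suck: in A — A clean, B soiled
[5] after Suck: in A — A clean, B soiled
[6] after Right: in B — A clean, B soiled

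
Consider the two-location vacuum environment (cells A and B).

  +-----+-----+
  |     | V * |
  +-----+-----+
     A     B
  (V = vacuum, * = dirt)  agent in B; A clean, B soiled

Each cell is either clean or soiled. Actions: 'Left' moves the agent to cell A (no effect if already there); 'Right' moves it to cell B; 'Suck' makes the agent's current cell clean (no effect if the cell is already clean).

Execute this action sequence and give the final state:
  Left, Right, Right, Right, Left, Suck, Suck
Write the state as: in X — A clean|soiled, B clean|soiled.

in A — A clean, B soiled

1. Left → in A — A clean, B soiled
2. Right → in B — A clean, B soiled
3. Right → in B — A clean, B soiled
4. Right → in B — A clean, B soiled
5. Left → in A — A clean, B soiled
6. Suck → in A — A clean, B soiled
7. Suck → in A — A clean, B soiled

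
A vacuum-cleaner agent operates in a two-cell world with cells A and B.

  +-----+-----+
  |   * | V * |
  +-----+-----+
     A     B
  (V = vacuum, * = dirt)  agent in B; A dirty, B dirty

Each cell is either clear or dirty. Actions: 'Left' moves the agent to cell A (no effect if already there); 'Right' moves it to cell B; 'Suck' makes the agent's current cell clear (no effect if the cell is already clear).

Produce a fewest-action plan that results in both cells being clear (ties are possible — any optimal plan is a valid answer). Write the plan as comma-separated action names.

1) do Suck; now in B — A dirty, B clear
2) do Left; now in A — A dirty, B clear
3) do Suck; now in A — A clear, B clear
min 3: Suck B + move + Suck A

Suck, Left, Suck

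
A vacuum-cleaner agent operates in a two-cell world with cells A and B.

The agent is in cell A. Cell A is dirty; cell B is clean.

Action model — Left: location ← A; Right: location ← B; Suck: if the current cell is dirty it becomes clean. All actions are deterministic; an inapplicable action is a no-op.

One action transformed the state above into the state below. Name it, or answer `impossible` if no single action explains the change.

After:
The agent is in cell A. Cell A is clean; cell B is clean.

try  Left: (A; A:dirty, B:clean)
try Right: (B; A:dirty, B:clean)
try  Suck: (A; A:clean, B:clean)  ← match

Suck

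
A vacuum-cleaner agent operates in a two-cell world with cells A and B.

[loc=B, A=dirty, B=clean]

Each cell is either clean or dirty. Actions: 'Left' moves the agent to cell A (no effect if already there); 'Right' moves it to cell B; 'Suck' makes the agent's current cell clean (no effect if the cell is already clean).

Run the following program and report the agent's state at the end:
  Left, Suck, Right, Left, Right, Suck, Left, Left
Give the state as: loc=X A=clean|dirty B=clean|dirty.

t=1 Left ⇒ loc=A A=dirty B=clean
t=2 Suck ⇒ loc=A A=clean B=clean
t=3 Right ⇒ loc=B A=clean B=clean
t=4 Left ⇒ loc=A A=clean B=clean
t=5 Right ⇒ loc=B A=clean B=clean
t=6 Suck ⇒ loc=B A=clean B=clean
t=7 Left ⇒ loc=A A=clean B=clean
t=8 Left ⇒ loc=A A=clean B=clean

loc=A A=clean B=clean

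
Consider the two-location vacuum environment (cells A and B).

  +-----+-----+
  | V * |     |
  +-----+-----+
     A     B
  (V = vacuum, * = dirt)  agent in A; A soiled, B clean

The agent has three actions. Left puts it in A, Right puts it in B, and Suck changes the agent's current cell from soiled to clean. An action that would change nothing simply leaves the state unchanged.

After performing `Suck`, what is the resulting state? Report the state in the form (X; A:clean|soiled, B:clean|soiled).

start: (A; A:soiled, B:clean)
t=1 Suck ⇒ (A; A:clean, B:clean)

(A; A:clean, B:clean)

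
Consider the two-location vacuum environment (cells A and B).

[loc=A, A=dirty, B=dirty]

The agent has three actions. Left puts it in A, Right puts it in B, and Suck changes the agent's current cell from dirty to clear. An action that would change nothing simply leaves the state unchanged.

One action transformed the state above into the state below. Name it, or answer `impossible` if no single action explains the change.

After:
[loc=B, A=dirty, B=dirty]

Right

try  Left: <A|dirty|dirty>
try Right: <B|dirty|dirty>  ← match
try  Suck: <A|clear|dirty>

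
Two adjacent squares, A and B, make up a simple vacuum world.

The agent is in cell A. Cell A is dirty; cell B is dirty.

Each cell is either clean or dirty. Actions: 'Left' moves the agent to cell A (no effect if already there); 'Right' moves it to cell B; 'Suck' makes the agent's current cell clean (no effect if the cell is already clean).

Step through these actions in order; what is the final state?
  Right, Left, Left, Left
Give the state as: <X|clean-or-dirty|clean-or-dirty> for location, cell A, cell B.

[1] after Right: <B|dirty|dirty>
[2] after Left: <A|dirty|dirty>
[3] after Left: <A|dirty|dirty>
[4] after Left: <A|dirty|dirty>

<A|dirty|dirty>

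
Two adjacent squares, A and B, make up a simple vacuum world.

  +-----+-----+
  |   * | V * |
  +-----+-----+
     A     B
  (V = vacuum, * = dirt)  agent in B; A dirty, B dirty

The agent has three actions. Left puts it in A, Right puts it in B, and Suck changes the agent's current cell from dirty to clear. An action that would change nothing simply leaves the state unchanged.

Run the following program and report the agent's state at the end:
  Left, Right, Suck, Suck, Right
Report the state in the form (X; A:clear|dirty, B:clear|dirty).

step 1/5 (Left): (A; A:dirty, B:dirty)
step 2/5 (Right): (B; A:dirty, B:dirty)
step 3/5 (Suck): (B; A:dirty, B:clear)
step 4/5 (Suck): (B; A:dirty, B:clear)
step 5/5 (Right): (B; A:dirty, B:clear)

(B; A:dirty, B:clear)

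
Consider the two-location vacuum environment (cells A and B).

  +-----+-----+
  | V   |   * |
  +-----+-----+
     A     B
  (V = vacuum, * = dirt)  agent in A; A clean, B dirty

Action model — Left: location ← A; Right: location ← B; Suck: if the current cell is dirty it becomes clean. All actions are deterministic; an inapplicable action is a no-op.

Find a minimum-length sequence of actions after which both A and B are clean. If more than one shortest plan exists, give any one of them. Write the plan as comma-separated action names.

Right, Suck

1) do Right; now (B; A:clean, B:dirty)
2) do Suck; now (B; A:clean, B:clean)
min 2: go B then Suck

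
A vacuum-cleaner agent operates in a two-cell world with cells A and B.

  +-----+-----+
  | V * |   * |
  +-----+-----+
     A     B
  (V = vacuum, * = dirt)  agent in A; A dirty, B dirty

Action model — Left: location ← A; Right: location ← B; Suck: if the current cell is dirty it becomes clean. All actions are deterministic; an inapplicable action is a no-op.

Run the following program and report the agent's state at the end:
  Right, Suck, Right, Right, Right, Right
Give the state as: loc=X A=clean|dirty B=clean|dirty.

loc=B A=dirty B=clean

Right (#1): loc=B A=dirty B=dirty
Suck (#2): loc=B A=dirty B=clean
Right (#3): loc=B A=dirty B=clean
Right (#4): loc=B A=dirty B=clean
Right (#5): loc=B A=dirty B=clean
Right (#6): loc=B A=dirty B=clean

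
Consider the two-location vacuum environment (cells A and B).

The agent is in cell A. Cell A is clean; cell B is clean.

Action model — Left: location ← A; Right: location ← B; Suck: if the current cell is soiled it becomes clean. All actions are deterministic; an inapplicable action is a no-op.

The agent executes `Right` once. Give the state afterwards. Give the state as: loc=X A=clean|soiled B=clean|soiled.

start: loc=A A=clean B=clean
1. Right → loc=B A=clean B=clean

loc=B A=clean B=clean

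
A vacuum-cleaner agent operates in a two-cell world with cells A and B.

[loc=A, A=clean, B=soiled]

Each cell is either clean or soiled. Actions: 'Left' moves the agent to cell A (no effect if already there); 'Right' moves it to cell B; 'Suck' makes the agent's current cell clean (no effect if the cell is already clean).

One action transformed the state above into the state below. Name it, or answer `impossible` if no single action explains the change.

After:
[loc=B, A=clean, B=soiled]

Right

try  Left: <A|clean|soiled>
try Right: <B|clean|soiled>  ← match
try  Suck: <A|clean|soiled>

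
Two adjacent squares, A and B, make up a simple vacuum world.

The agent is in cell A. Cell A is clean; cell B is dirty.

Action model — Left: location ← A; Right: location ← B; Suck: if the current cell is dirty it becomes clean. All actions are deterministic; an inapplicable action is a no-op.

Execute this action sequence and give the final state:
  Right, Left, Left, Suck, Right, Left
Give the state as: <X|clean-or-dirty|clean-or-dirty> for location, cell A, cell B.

<A|clean|dirty>

t=1 Right ⇒ <B|clean|dirty>
t=2 Left ⇒ <A|clean|dirty>
t=3 Left ⇒ <A|clean|dirty>
t=4 Suck ⇒ <A|clean|dirty>
t=5 Right ⇒ <B|clean|dirty>
t=6 Left ⇒ <A|clean|dirty>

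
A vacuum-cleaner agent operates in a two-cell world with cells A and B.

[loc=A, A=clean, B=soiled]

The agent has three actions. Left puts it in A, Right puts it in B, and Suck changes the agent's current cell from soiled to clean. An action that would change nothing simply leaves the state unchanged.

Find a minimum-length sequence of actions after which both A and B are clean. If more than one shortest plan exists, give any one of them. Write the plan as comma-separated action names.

Right, Suck

Right (#1): loc=B A=clean B=soiled
Suck (#2): loc=B A=clean B=clean
min 2: go B then Suck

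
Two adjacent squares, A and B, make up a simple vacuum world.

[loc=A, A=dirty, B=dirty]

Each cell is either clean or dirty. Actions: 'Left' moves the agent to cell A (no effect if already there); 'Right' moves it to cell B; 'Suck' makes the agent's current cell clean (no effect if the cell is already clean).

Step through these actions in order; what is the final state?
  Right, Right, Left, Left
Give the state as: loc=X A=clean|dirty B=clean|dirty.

[1] after Right: loc=B A=dirty B=dirty
[2] after Right: loc=B A=dirty B=dirty
[3] after Left: loc=A A=dirty B=dirty
[4] after Left: loc=A A=dirty B=dirty

loc=A A=dirty B=dirty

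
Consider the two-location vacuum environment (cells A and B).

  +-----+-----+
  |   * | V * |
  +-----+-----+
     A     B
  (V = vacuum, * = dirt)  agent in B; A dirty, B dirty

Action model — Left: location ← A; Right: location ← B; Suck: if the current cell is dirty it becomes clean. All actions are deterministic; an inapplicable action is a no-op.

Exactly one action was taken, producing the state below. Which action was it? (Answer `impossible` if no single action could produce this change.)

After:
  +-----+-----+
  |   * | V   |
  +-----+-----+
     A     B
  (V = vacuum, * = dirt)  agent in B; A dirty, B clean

Suck

try  Left: in A — A dirty, B dirty
try Right: in B — A dirty, B dirty
try  Suck: in B — A dirty, B clean  ← match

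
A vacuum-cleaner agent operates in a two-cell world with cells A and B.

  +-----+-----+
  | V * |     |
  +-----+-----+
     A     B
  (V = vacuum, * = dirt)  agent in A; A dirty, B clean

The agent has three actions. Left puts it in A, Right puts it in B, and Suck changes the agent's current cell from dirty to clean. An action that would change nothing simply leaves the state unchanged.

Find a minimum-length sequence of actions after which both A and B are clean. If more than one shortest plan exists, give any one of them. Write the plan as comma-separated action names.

Suck

1) do Suck; now in A — A clean, B clean
min 1: A is dirty, one Suck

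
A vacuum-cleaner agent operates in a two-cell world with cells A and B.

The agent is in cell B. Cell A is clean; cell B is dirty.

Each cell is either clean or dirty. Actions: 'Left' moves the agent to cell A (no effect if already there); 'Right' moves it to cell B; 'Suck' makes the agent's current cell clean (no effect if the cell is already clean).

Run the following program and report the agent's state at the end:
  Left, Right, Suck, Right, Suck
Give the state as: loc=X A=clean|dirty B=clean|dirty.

loc=B A=clean B=clean

1) do Left; now loc=A A=clean B=dirty
2) do Right; now loc=B A=clean B=dirty
3) do Suck; now loc=B A=clean B=clean
4) do Right; now loc=B A=clean B=clean
5) do Suck; now loc=B A=clean B=clean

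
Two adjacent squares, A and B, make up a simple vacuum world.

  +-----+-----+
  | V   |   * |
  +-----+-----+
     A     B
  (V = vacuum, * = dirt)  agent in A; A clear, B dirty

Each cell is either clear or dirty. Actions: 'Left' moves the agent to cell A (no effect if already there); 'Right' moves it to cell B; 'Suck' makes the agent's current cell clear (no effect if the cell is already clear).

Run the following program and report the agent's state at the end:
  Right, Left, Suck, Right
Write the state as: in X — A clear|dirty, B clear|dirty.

in B — A clear, B dirty

t=1 Right ⇒ in B — A clear, B dirty
t=2 Left ⇒ in A — A clear, B dirty
t=3 Suck ⇒ in A — A clear, B dirty
t=4 Right ⇒ in B — A clear, B dirty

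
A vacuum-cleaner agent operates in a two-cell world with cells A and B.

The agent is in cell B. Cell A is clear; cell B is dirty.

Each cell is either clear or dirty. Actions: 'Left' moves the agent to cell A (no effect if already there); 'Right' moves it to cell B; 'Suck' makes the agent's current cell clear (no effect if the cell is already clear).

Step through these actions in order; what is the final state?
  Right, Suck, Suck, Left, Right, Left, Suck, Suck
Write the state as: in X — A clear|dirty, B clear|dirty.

in A — A clear, B clear

1. Right → in B — A clear, B dirty
2. Suck → in B — A clear, B clear
3. Suck → in B — A clear, B clear
4. Left → in A — A clear, B clear
5. Right → in B — A clear, B clear
6. Left → in A — A clear, B clear
7. Suck → in A — A clear, B clear
8. Suck → in A — A clear, B clear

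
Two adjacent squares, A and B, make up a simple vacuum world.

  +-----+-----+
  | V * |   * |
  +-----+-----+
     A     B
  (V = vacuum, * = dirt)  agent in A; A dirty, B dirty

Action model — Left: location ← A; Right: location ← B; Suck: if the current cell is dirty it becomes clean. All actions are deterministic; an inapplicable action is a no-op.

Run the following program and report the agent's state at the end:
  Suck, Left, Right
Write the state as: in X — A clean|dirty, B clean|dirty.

step 1/3 (Suck): in A — A clean, B dirty
step 2/3 (Left): in A — A clean, B dirty
step 3/3 (Right): in B — A clean, B dirty

in B — A clean, B dirty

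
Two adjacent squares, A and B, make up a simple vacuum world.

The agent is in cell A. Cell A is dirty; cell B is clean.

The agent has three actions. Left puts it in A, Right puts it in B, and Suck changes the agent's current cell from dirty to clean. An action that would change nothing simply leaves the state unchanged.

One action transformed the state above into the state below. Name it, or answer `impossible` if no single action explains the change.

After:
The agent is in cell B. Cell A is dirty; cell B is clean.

Right

try  Left: in A — A dirty, B clean
try Right: in B — A dirty, B clean  ← match
try  Suck: in A — A clean, B clean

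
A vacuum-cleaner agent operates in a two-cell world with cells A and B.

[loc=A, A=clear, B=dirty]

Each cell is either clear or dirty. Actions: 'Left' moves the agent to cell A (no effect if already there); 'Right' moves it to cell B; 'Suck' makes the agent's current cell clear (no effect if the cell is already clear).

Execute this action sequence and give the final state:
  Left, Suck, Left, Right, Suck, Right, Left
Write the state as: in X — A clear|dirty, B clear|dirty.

step 1/7 (Left): in A — A clear, B dirty
step 2/7 (Suck): in A — A clear, B dirty
step 3/7 (Left): in A — A clear, B dirty
step 4/7 (Right): in B — A clear, B dirty
step 5/7 (Suck): in B — A clear, B clear
step 6/7 (Right): in B — A clear, B clear
step 7/7 (Left): in A — A clear, B clear

in A — A clear, B clear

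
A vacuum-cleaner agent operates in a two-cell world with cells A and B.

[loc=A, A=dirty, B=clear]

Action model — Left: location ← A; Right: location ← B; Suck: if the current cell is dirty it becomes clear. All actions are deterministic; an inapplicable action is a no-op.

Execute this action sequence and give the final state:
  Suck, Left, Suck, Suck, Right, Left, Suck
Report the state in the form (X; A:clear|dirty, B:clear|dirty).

(A; A:clear, B:clear)

1) do Suck; now (A; A:clear, B:clear)
2) do Left; now (A; A:clear, B:clear)
3) do Suck; now (A; A:clear, B:clear)
4) do Suck; now (A; A:clear, B:clear)
5) do Right; now (B; A:clear, B:clear)
6) do Left; now (A; A:clear, B:clear)
7) do Suck; now (A; A:clear, B:clear)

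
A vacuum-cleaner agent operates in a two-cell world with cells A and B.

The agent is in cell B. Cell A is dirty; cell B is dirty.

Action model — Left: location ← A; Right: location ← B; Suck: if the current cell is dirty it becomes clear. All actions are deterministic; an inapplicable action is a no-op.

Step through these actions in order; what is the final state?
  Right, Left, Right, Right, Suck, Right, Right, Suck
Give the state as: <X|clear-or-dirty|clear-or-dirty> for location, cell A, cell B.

<B|dirty|clear>

t=1 Right ⇒ <B|dirty|dirty>
t=2 Left ⇒ <A|dirty|dirty>
t=3 Right ⇒ <B|dirty|dirty>
t=4 Right ⇒ <B|dirty|dirty>
t=5 Suck ⇒ <B|dirty|clear>
t=6 Right ⇒ <B|dirty|clear>
t=7 Right ⇒ <B|dirty|clear>
t=8 Suck ⇒ <B|dirty|clear>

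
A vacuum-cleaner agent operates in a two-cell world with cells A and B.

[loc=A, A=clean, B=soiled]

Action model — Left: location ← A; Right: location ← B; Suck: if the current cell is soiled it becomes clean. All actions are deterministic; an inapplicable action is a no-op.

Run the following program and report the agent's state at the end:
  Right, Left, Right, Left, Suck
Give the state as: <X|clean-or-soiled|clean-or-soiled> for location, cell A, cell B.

<A|clean|soiled>

1) do Right; now <B|clean|soiled>
2) do Left; now <A|clean|soiled>
3) do Right; now <B|clean|soiled>
4) do Left; now <A|clean|soiled>
5) do Suck; now <A|clean|soiled>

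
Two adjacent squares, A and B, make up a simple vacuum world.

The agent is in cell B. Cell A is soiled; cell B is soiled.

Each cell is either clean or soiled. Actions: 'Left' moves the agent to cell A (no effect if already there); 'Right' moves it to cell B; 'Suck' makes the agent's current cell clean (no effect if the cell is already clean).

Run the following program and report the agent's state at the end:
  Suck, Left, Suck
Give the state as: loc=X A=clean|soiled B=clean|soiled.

[1] after Suck: loc=B A=soiled B=clean
[2] after Left: loc=A A=soiled B=clean
[3] after Suck: loc=A A=clean B=clean

loc=A A=clean B=clean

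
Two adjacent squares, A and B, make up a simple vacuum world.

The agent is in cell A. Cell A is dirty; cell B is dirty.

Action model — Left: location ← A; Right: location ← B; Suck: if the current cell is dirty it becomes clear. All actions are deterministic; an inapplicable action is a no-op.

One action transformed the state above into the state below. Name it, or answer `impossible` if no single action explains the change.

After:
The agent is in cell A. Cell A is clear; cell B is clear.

try  Left: in A — A dirty, B dirty
try Right: in B — A dirty, B dirty
try  Suck: in A — A clear, B dirty
no single action produces the after-state

impossible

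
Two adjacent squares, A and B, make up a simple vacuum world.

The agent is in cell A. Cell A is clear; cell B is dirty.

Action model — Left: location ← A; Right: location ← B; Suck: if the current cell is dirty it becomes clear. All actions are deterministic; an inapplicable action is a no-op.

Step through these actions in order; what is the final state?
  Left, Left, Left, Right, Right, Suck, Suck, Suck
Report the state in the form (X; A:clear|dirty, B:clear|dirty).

[1] after Left: (A; A:clear, B:dirty)
[2] after Left: (A; A:clear, B:dirty)
[3] after Left: (A; A:clear, B:dirty)
[4] after Right: (B; A:clear, B:dirty)
[5] after Right: (B; A:clear, B:dirty)
[6] after Suck: (B; A:clear, B:clear)
[7] after Suck: (B; A:clear, B:clear)
[8] after Suck: (B; A:clear, B:clear)

(B; A:clear, B:clear)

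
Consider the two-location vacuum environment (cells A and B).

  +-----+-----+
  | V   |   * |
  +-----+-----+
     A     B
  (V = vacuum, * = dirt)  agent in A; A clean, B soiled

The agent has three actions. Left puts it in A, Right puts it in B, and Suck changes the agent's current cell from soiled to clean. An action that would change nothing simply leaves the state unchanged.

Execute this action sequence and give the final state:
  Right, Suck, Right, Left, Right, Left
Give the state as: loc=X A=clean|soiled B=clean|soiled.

t=1 Right ⇒ loc=B A=clean B=soiled
t=2 Suck ⇒ loc=B A=clean B=clean
t=3 Right ⇒ loc=B A=clean B=clean
t=4 Left ⇒ loc=A A=clean B=clean
t=5 Right ⇒ loc=B A=clean B=clean
t=6 Left ⇒ loc=A A=clean B=clean

loc=A A=clean B=clean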